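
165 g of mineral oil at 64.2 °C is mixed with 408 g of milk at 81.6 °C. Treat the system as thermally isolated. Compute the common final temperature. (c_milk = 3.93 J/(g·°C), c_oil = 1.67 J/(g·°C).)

T_f ≈ 79.0 °C

|Q_milk| = |Q_oil|:
408×3.93×(81.6 − T) = 165×1.67×(T − 64.2)
1603.4(81.6 − T) = 275.55(T − 64.2)
1879 T = 148531  ⇒  T ≈ 79.05 °C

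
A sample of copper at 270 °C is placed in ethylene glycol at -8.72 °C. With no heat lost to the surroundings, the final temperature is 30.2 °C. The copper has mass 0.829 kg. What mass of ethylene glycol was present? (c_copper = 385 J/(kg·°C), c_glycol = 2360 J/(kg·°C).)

m ≈ 0.833 kg

Heat lost by the copper = heat gained by the glycol:
0.829×385×(270 − 30.2) = m×2360×(30.2 − (-8.72))
91851 m = 76536  ⇒  m ≈ 0.8333 kg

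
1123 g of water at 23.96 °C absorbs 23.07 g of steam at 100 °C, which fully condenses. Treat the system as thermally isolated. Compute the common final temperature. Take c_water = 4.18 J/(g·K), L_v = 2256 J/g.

Setting the total heat transfer to zero:
latent heat released on condensation: 23.07×2256 = 52046
  condensate cools 100→T: 23.07×4.18×(T − 100) = 96.43(T − 100)
  water warms: 1123×4.18×(T − 23.96) = 4694.1(T − 23.96)
4790.6 T = 52046 + 9643.3 + 112472 = 174161
T ≈ 36.35 °C, under the boiling point, so the assumption holds.

T_f ≈ 36.4 °C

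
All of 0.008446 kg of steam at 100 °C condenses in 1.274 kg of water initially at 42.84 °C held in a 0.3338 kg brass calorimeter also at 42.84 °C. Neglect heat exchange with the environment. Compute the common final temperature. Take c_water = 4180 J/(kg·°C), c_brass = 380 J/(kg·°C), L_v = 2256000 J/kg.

T_f ≈ 46.7 °C

Taking heat into each body as positive, Σ m c ΔT = 0:
steam→water at 100 °C releases m L_v = 0.008446·2256000 = 19054
  condensed water 100 °C→T: 35.3(T − 100)
  water warms: 1.274·4180·(T − 42.84) = 5325.3(T − 42.84)
  cup: 126.84(T − 42.84)
5487.5 T = 19054 + 3530.4 + 233571 = 256155
T ≈ 46.68 °C, under the boiling point, so the assumption holds.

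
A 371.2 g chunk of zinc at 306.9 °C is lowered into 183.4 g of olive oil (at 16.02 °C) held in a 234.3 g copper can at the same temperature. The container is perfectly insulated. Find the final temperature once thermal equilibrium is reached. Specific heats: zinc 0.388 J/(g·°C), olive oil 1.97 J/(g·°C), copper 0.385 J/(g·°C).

Setting the total heat transfer to zero:
371.2·0.388·(T − 306.9) + 183.4·1.97·(T − 16.02) + 234.3·0.385·(T − 16.02) = 0
144.03(T − 306.9) + 361.3(T − 16.02) + 90.21(T − 16.02) = 0
595.53 T = 51435
T = 51435/595.53 ≈ 86.37 °C

T_f ≈ 86.4 °C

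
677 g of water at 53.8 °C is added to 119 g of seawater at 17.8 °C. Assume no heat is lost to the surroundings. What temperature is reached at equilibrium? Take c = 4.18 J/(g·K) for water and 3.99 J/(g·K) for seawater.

With ΣQ=0 the equilibrium temperature is the m·c-weighted mean:
T_f = (2829.9×53.8 + 474.81×17.8) / (2829.9 + 474.81)
    = 160698 / 3304.7 ≈ 48.63 °C

T_f ≈ 48.6 °C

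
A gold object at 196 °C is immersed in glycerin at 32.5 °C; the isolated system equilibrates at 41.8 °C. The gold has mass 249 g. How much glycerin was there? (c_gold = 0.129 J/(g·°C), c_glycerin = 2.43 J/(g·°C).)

m ≈ 219 g

|Q_gold| = |Q_glycerin|:
249×0.129×(196 − 41.8) = m×2.43×(41.8 − 32.5)
22.6 m = 4953.1  ⇒  m ≈ 219.2 g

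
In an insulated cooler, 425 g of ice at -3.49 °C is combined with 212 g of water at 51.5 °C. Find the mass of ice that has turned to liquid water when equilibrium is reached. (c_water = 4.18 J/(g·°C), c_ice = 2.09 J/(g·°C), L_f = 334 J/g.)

Water can give up m c ΔT = 212·4.18·51.5 = 45637 J before reaching 0 °C.
Of that, 425·2.09·3.49 = 3100 J goes to bring the ice to 0 °C, leaving 42537 J.
Melting all 425 g of ice would need 425·334 = 141950 J.
That's not enough to melt it all — equilibrium is at 0 °C with ice remaining.
m_melt = 42537 / L_f = 127.4 g.

m_melted ≈ 127 g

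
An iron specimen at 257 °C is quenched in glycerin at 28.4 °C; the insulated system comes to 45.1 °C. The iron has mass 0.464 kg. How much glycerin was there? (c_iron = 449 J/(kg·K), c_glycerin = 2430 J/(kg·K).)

m ≈ 1.09 kg

|Q_iron| = |Q_glycerin|:
0.464×449×(257 − 45.1) = m×2430×(45.1 − 28.4)
40581 m = 44146  ⇒  m ≈ 1.088 kg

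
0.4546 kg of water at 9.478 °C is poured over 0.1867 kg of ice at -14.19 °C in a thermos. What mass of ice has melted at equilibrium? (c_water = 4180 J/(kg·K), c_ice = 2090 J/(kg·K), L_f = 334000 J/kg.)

m_melted ≈ 0.0373 kg

Heat available from the water dropping to 0 °C: 0.4546·4180·9.478 = 18010 J.
Of that, 0.1867·2090·14.19 = 5537 J goes to bring the ice to 0 °C, leaving 12473 J.
To melt every bit of ice: 0.1867·334000 = 62358 J.
That's not enough to melt it all — equilibrium is at 0 °C with ice remaining.
m_melted·334000 = 12473  ⇒  m_melted ≈ 0.03735 kg.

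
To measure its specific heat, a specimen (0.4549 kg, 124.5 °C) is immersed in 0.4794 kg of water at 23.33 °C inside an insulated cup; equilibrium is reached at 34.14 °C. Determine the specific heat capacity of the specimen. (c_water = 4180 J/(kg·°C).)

c ≈ 527 J/(kg·°C)

Energy conservation, ΣQ = 0:
0.4549×c×(34.14 − 124.5) + 0.4794×4180×(34.14 − 23.33) = 0
-41.1 c = -21662
c = -21662/-41.1 ≈ 527 J/(kg·°C)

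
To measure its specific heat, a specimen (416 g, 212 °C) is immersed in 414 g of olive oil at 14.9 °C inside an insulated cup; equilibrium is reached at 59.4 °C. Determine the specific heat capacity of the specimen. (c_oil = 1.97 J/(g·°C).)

c ≈ 0.572 J/(g·°C)

Net heat exchanged in the isolated system is zero:
416·c·(59.4 − 212) + 414·1.97·(59.4 − 14.9) = 0
-63482 c = -36293
c = -36293/-63482 ≈ 0.5717 J/(g·°C)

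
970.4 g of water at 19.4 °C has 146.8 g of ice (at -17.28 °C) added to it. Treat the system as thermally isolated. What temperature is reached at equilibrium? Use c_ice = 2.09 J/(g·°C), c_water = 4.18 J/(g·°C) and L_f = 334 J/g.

T_f ≈ 5.2 °C

Energy conservation, ΣQ = 0:
warm ice to 0 °C: 146.8×2.09×(0 − (-17.28)) = 5301.7
  fusion: m_ice L_f = 146.8×334 = 49031
  meltwater 0→T: 146.8×4.18×T = 613.62 T
  water cools: 970.4×4.18×(T − 19.4) = 4056.3(T − 19.4)
4669.9 T = 78692 − 54333 = 24359
T ≈ 5.22 °C (positive, so assuming full melt was valid).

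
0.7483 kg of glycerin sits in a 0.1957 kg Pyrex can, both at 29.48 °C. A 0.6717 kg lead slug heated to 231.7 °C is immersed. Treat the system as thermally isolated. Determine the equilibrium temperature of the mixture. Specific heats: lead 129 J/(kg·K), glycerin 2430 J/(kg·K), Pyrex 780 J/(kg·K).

T_f ≈ 38.0 °C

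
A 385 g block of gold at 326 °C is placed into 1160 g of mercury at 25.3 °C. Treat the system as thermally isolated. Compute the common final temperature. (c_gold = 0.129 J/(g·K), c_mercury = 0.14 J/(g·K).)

Set heat shed by the hot body equal to heat absorbed by the cold body:
385×0.129×(326 − T) = 1160×0.14×(T − 25.3)
49.66(326 − T) = 162.4(T − 25.3)
212.06 T = 20300  ⇒  T ≈ 95.72 °C

T_f ≈ 95.7 °C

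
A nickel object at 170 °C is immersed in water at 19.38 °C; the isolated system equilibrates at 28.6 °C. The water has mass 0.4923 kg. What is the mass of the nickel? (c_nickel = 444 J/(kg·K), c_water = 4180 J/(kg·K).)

m ≈ 0.302 kg

Let T be the final temperature. ΣQ_i = 0:
m×444×(28.6 − 170) + 0.4923×4180×(28.6 − 19.38) = 0
-62782 m = -18973
m = -18973/-62782 ≈ 0.3022 kg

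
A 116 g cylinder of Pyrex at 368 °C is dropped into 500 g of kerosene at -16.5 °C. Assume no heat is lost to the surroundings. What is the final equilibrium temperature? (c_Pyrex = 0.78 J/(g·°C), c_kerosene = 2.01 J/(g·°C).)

T_f ≈ 15.3 °C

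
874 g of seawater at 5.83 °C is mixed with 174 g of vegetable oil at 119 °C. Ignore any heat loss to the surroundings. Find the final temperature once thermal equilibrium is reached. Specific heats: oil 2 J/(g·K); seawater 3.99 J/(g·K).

T_f ≈ 16.1 °C

|Q_oil| = |Q_seawater|:
174*2*(119 − T) = 874*3.99*(T − 5.83)
348(119 − T) = 3487.3(T − 5.83)
3835.3 T = 61743  ⇒  T ≈ 16.10 °C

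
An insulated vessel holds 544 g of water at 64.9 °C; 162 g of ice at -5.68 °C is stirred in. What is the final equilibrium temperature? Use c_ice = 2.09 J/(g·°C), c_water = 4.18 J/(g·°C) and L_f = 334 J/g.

T_f ≈ 31.0 °C

Conservation of energy gives ΣQ = 0:
ice -5.68→0 °C: 162·2.09·5.68 = 1923.1; fusion: m_ice L_f = 162·334 = 54108; warm the meltwater: 677.16 T; water cools: 544·4.18·(T − 64.9) = 2273.9(T − 64.9)
2951.1 T = 147577 − 56031 = 91546
T ≈ 31.02 °C. Since T > 0 °C, the all-ice-melts assumption holds.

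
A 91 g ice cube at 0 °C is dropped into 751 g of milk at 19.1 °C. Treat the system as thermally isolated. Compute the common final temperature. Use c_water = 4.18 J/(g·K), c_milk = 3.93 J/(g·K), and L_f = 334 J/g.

T_f ≈ 7.8 °C

Setting the total heat transfer to zero:
latent heat to melt: 91×334 = 30394; warm the meltwater: 380.38 T; milk: 2951.4(T − 19.1)
3331.8 T = 56372 − 30394 = 25978
T ≈ 7.80 °C. Since T > 0 °C, the all-ice-melts assumption holds.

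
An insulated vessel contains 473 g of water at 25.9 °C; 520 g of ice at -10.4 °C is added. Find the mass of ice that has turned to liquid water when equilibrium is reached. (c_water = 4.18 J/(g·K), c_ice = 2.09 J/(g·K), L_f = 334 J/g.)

m_melted ≈ 119 g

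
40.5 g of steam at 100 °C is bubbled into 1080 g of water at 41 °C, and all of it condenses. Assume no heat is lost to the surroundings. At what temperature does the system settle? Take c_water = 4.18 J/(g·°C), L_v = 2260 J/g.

T_f ≈ 62.7 °C

Conservation of energy gives ΣQ = 0:
latent heat released on condensation: 40.5·2260 = 91530
  condensed water 100 °C→T: 169.29(T − 100)
  water warms: 1080·4.18·(T − 41) = 4514.4(T − 41)
4683.7 T = 91530 + 16929 + 185090 = 293549
T ≈ 62.67 °C (< 100 °C, so full condensation is consistent).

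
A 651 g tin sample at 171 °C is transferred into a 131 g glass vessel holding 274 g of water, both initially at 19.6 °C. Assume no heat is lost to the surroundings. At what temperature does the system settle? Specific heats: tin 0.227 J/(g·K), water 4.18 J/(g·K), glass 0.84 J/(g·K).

T_f ≈ 35.5 °C

Taking heat into each body as positive, Σ m c ΔT = 0:
651·0.227·(T − 171) + 274·4.18·(T − 19.6) + 131·0.84·(T − 19.6) = 0
(147.78 + 1145.3 + 110.04) T = 147.78·171 + 1145.3·19.6 + 110.04·19.6
T ≈ 35.55 °C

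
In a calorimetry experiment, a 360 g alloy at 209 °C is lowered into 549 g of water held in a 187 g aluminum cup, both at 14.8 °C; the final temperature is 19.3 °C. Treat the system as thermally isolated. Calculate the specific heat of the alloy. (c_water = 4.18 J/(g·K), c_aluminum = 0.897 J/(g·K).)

c ≈ 0.162 J/(g·K)

Net heat exchanged in the isolated system is zero:
360×c×(19.3 − 209) + 549×4.18×(19.3 − 14.8) + 187×0.897×(19.3 − 14.8) = 0
-68292 c = -11082
c = -11082/-68292 ≈ 0.1623 J/(g·K)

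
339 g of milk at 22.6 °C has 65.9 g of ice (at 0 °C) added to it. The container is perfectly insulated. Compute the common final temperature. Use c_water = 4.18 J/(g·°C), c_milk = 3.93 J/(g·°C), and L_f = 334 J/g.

Taking heat into each body as positive, Σ m c ΔT = 0:
melt ice: 65.9·334 = 22011
  warm the meltwater: 275.46 T
  milk: 1332.3(T − 22.6)
1607.7 T = 30109 − 22011 = 8098.7
T ≈ 5.04 °C (positive, so assuming full melt was valid).

T_f ≈ 5.0 °C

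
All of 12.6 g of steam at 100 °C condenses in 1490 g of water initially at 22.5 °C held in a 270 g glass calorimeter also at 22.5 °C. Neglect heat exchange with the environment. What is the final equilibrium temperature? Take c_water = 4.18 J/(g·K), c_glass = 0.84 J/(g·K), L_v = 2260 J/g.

Sum of m c ΔT and latent-heat terms is zero:
latent heat released on condensation: 12.6×2260 = 28476
  condensed water 100 °C→T: 52.67(T − 100)
  water warms: 1490×4.18×(T − 22.5) = 6228.2(T − 22.5)
  glass cup: 270×0.84×(T − 22.5) = 226.8(T − 22.5)
6507.7 T = 28476 + 5266.8 + 145238 = 178980
T ≈ 27.50 °C, under the boiling point, so the assumption holds.

T_f ≈ 27.5 °C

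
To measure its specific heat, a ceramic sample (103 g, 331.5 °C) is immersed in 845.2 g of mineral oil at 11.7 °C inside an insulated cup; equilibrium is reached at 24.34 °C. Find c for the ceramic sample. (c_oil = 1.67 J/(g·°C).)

c ≈ 0.564 J/(g·°C)

Heat lost by the ceramic sample = heat gained by the oil:
103×c×(331.5 − 24.34) = 845.2×1.67×(24.34 − 11.7)
31637 c = 17841  ⇒  c ≈ 0.5639 J/(g·°C)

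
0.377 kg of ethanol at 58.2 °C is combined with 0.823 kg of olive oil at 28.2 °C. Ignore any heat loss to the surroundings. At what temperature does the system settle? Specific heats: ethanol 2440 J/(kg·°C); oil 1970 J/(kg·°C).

T_f ≈ 39.1 °C

Heat gained plus heat lost sum to zero:
0.377×2440×(T − 58.2) + 0.823×1970×(T − 28.2) = 0
(919.88 + 1621.3) T = 919.88×58.2 + 1621.3×28.2
T ≈ 39.06 °C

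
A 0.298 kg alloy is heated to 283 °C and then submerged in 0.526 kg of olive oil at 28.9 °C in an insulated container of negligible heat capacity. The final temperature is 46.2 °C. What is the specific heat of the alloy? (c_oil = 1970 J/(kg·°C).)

c ≈ 254 J/(kg·°C)

Conservation of energy gives ΣQ = 0:
0.298·c·(46.2 − 283) + 0.526·1970·(46.2 − 28.9) = 0
-70.57 c = -17927
c = -17927/-70.57 ≈ 254 J/(kg·°C)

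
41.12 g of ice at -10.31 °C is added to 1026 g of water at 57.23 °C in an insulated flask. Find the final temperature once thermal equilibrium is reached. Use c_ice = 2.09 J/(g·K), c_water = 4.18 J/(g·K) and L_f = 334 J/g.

T_f ≈ 51.7 °C

Conservation of energy gives ΣQ = 0:
ice -10.31→0 °C: 41.12×2.09×10.31 = 886.05; latent heat to melt: 41.12×334 = 13734; meltwater 0→T: 41.12×4.18×T = 171.88 T; water cools: 1026×4.18×(T − 57.23) = 4288.7(T − 57.23)
4460.6 T = 245441 − 14620 = 230821
T ≈ 51.75 °C — above 0 °C, consistent with complete melting.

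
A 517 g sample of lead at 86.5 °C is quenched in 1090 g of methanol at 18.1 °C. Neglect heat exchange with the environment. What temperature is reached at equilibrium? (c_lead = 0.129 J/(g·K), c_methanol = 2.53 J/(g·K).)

T_f ≈ 19.7 °C

Let T be the final temperature. ΣQ_i = 0:
517*0.129*(T − 86.5) + 1090*2.53*(T − 18.1) = 0
66.69(T − 86.5) + 2757.7(T − 18.1) = 0
2824.4 T = 55683
T ≈ 19.72 °C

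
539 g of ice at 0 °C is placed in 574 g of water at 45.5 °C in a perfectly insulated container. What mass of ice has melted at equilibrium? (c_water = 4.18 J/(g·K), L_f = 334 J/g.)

Heat available from the water dropping to 0 °C: 574·4.18·45.5 = 109169 J.
To melt every bit of ice: 539·334 = 180026 J.
Since 109169 < 180026 J, not all the ice melts; equilibrium is at 0 °C.
m_melt = 109169 / L_f = 326.9 g.

m_melted ≈ 327 g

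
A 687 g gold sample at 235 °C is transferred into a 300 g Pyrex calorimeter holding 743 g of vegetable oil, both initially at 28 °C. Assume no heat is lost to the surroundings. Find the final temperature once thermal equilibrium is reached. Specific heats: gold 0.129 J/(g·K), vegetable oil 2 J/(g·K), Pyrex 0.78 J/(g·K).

Let T be the final temperature. ΣQ_i = 0:
687×0.129×(T − 235) + 743×2×(T − 28) + 300×0.78×(T − 28) = 0
88.62(T − 235) + 1486(T − 28) + 234(T − 28) = 0
(88.62 + 1486 + 234) T = 88.62×235 + 1486×28 + 234×28
T ≈ 38.14 °C

T_f ≈ 38.1 °C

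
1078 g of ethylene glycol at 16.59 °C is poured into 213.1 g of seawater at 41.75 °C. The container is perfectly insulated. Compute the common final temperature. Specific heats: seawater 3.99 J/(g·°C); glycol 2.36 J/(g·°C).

Net heat exchanged in the isolated system is zero:
213.1*3.99*(T − 41.75) + 1078*2.36*(T − 16.59) = 0
850.27(T − 41.75) + 2544.1(T − 16.59) = 0
3394.3 T = 77705
T = 77705/3394.3 ≈ 22.89 °C

T_f ≈ 22.9 °C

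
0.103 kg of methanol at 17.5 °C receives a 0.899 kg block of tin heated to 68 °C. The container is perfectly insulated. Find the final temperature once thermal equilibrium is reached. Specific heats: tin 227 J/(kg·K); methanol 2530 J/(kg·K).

T_f ≈ 39.7 °C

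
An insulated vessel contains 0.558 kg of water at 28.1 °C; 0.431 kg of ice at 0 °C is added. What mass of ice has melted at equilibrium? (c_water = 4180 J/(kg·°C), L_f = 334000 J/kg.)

m_melted ≈ 0.196 kg

Water can give up m c ΔT = 0.558·4180·28.1 = 65542 J before reaching 0 °C.
Melting all 0.431 kg of ice would need 0.431·334000 = 143954 J.
That's not enough to melt it all — equilibrium is at 0 °C with ice remaining.
m_melted·334000 = 65542  ⇒  m_melted ≈ 0.1962 kg.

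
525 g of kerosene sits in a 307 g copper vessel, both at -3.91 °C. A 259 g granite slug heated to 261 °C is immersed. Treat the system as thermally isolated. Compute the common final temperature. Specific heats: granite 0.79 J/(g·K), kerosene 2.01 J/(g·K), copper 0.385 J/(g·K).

T_f ≈ 35.4 °C

Taking heat into each body as positive, Σ m c ΔT = 0:
259·0.79·(T − 261) + 525·2.01·(T − (-3.91)) + 307·0.385·(T − (-3.91)) = 0
204.61(T − 261) + 1055.2(T − (-3.91)) + 118.2(T − (-3.91)) = 0
(204.61 + 1055.2 + 118.2) T = 204.61·261 + 1055.2·(-3.91) + 118.2·(-3.91)
T = 48815/1378.1 ≈ 35.42 °C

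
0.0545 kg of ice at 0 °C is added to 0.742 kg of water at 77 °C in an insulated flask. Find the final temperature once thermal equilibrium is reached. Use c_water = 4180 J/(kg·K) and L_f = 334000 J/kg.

T_f ≈ 66.3 °C

Let T be the final temperature. ΣQ_i = 0:
melt ice: 0.0545×334000 = 18203
  warm the meltwater: 227.81 T
  water cools: 0.742×4180×(T − 77) = 3101.6(T − 77)
3329.4 T = 238820 − 18203 = 220617
T ≈ 66.26 °C — above 0 °C, consistent with complete melting.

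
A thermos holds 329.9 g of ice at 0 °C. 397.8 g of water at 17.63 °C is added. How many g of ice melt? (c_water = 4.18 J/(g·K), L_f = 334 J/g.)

m_melted ≈ 87.8 g

Water can give up m c ΔT = 397.8·4.18·17.63 = 29315 J before reaching 0 °C.
Fully melting the ice requires m_ice L_f = 329.9·334 = 110187 J.
29315 J < 110187 J, so only part of the ice melts and the system sits at 0 °C.
Mass melted = 29315/334 ≈ 87.77 g.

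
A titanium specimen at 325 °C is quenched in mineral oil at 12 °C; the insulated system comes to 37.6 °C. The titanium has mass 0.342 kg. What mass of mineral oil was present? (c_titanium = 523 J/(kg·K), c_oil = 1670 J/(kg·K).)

m ≈ 1.2 kg

Heat lost by the titanium = heat gained by the oil:
0.342·523·(325 − 37.6) = m·1670·(37.6 − 12)
42752 m = 51406  ⇒  m ≈ 1.202 kg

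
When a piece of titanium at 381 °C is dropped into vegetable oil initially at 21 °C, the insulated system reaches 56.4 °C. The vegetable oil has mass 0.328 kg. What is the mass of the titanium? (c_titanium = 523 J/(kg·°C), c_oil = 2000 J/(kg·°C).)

Heat lost by the titanium = heat gained by the oil:
m×523×(381 − 56.4) = 0.328×2000×(56.4 − 21)
169766 m = 23222  ⇒  m ≈ 0.1368 kg

m ≈ 0.137 kg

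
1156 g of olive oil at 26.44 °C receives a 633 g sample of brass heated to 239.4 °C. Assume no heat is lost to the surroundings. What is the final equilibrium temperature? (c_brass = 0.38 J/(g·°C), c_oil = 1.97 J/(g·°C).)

T_f ≈ 46.8 °C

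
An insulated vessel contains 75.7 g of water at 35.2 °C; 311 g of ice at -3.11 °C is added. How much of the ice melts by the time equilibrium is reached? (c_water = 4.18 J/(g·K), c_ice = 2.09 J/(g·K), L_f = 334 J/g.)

m_melted ≈ 27.3 g

Cooling the water to 0 °C releases 75.7·4.18·35.2 = 11138 J.
Of that, 311·2.09·3.11 = 2021.5 J goes to bring the ice to 0 °C, leaving 9116.7 J.
Melting all 311 g of ice would need 311·334 = 103874 J.
Since 9116.7 < 103874 J, not all the ice melts; equilibrium is at 0 °C.
m_melted·334 = 9116.7  ⇒  m_melted ≈ 27.3 g.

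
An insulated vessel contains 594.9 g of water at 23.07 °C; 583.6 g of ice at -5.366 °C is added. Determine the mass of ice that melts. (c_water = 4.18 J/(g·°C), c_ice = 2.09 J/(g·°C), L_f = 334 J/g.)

m_melted ≈ 152 g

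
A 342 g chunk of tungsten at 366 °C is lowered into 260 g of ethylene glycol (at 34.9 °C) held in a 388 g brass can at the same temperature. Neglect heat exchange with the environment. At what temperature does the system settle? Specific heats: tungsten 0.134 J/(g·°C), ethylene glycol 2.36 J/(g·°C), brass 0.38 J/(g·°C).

Taking heat into each body as positive, Σ m c ΔT = 0:
342*0.134*(T − 366) + 260*2.36*(T − 34.9) + 388*0.38*(T − 34.9) = 0
806.87 T = 43333
T = 43333/806.87 ≈ 53.71 °C

T_f ≈ 53.7 °C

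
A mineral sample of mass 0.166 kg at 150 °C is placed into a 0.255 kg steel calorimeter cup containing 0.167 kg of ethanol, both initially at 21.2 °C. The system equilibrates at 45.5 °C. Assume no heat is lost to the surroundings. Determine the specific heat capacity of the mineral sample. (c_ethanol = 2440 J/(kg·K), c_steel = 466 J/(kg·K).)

c ≈ 737 J/(kg·K)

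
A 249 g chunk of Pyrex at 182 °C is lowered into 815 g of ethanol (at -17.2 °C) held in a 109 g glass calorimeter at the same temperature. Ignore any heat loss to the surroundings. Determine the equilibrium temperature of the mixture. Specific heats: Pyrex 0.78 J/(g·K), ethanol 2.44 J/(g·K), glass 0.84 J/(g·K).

T_f = Σ m_i c_i T_i / Σ m_i c_i:
T_f = (194.22*182 + 1988.6*(-17.2) + 91.56*(-17.2)) / (194.22 + 1988.6 + 91.56)
    = -430.71 / 2274.4 ≈ -0.19 °C

T_f ≈ -0.2 °C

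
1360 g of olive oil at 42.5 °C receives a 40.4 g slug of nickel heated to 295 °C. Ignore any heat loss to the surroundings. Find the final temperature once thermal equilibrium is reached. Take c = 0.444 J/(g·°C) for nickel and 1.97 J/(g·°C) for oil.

T_f ≈ 44.2 °C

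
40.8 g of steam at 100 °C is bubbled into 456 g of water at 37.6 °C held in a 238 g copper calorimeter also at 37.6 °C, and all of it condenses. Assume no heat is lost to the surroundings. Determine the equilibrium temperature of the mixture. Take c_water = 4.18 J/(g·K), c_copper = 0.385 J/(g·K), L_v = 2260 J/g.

Let T be the final temperature. ΣQ_i = 0:
latent heat released on condensation: 40.8×2260 = 92208; condensate cools 100→T: 40.8×4.18×(T − 100) = 170.54(T − 100); original water: 1906.1(T − 37.6); cup: 91.63(T − 37.6)
2168.3 T = 92208 + 17054 + 75114 = 184376
T ≈ 85.03 °C — below 100 °C, confirming all the steam condensed.

T_f ≈ 85.0 °C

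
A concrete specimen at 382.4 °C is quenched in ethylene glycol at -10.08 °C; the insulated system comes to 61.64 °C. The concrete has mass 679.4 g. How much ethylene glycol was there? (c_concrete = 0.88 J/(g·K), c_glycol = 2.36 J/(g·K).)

Heat lost by the concrete = heat gained by the glycol:
679.4×0.88×(382.4 − 61.64) = m×2.36×(61.64 − (-10.08))
169.26 m = 191773  ⇒  m ≈ 1133 g

m ≈ 1130 g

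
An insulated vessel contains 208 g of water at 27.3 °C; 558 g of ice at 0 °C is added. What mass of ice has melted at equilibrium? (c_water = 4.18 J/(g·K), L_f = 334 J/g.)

m_melted ≈ 71.1 g

Heat available from the water dropping to 0 °C: 208·4.18·27.3 = 23736 J.
Melting all 558 g of ice would need 558·334 = 186372 J.
23736 J < 186372 J, so only part of the ice melts and the system sits at 0 °C.
m_melted·334 = 23736  ⇒  m_melted ≈ 71.07 g.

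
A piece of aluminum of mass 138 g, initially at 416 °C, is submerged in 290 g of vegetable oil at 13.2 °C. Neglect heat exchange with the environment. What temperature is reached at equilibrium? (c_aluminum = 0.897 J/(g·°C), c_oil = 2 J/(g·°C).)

T_f is the heat-capacity-weighted average of the initial temperatures:
T_f = (123.79·416 + 580·13.2) / (123.79 + 580)
    = 59151 / 703.79 ≈ 84.05 °C

T_f ≈ 84.0 °C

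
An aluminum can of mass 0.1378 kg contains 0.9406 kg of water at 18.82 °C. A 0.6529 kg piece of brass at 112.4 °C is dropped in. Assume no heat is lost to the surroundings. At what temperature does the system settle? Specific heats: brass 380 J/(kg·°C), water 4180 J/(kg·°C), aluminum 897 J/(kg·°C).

T_f = Σ m_i c_i T_i / Σ m_i c_i:
T_f = (248.1*112.4 + 3931.7*18.82 + 123.61*18.82) / (248.1 + 3931.7 + 123.61)
    = 104208 / 4303.4 ≈ 24.22 °C

T_f ≈ 24.2 °C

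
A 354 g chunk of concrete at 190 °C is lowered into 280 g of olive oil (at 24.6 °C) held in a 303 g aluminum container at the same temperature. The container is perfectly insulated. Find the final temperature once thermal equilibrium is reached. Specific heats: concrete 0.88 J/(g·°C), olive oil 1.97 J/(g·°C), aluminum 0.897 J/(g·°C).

T_f is the heat-capacity-weighted average of the initial temperatures:
T_f = (311.52×190 + 551.6×24.6 + 271.79×24.6) / (311.52 + 551.6 + 271.79)
    = 79444 / 1134.9 ≈ 70.00 °C

T_f ≈ 70.0 °C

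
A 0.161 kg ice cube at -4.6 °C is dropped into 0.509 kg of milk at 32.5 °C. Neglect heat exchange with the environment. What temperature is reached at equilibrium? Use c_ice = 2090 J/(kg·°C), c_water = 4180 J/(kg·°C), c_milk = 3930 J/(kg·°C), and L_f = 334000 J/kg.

Sum of m c ΔT and latent-heat terms is zero:
warm ice to 0 °C: 0.161×2090×(0 − (-4.6)) = 1547.9; melt ice: 0.161×334000 = 53774; meltwater 0→T: 0.161×4180×T = 672.98 T; milk: 2000.4(T − 32.5)
2673.4 T = 65012 − 55322 = 9690.2
T ≈ 3.62 °C. Since T > 0 °C, the all-ice-melts assumption holds.

T_f ≈ 3.6 °C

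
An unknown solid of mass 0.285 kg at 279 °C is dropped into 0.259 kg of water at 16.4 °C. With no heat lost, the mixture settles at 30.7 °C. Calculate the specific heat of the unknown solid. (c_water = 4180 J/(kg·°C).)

c ≈ 219 J/(kg·°C)

Heat gained plus heat lost sum to zero:
0.285·c·(30.7 − 279) + 0.259·4180·(30.7 − 16.4) = 0
-70.77 c = -15481
c = -15481/-70.77 ≈ 218.8 J/(kg·°C)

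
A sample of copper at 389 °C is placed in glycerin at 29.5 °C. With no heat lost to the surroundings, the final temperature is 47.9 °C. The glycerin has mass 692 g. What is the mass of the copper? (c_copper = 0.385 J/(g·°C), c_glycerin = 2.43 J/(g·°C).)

m ≈ 236 g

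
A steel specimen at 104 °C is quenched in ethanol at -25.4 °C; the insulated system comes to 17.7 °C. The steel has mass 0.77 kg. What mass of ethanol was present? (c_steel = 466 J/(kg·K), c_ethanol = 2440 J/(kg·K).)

m ≈ 0.294 kg

Conservation of energy gives ΣQ = 0:
0.77·466·(17.7 − 104) + m·2440·(17.7 − (-25.4)) = 0
105164 m = 30966
m = 30966/105164 ≈ 0.2945 kg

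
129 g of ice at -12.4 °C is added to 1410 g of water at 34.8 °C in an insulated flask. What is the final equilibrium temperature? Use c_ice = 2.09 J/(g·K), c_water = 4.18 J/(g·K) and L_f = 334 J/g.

T_f ≈ 24.7 °C

Energy conservation, ΣQ = 0:
warm ice to 0 °C: 129×2.09×(0 − (-12.4)) = 3343.2; latent heat to melt: 129×334 = 43086; warm the meltwater: 539.22 T; water cools: 1410×4.18×(T − 34.8) = 5893.8(T − 34.8)
6433 T = 205104 − 46429 = 158675
T ≈ 24.67 °C — above 0 °C, consistent with complete melting.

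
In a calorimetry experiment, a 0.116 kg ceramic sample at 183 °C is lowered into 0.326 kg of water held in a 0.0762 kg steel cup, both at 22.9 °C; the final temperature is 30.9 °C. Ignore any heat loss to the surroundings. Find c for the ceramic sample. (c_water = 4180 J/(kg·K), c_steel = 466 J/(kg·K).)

c ≈ 634 J/(kg·K)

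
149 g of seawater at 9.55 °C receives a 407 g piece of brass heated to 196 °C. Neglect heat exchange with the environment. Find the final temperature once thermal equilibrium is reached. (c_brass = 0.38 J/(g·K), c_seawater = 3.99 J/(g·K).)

Heat lost by the brass equals heat gained by the seawater:
407·0.38·(196 − T) = 149·3.99·(T − 9.55)
154.66(196 − T) = 594.51(T − 9.55)
749.17 T = 35991  ⇒  T ≈ 48.04 °C

T_f ≈ 48.0 °C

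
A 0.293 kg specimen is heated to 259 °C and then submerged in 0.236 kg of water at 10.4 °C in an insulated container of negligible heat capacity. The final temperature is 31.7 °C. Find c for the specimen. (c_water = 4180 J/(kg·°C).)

c ≈ 316 J/(kg·°C)

Net heat exchanged in the isolated system is zero:
0.293×c×(31.7 − 259) + 0.236×4180×(31.7 − 10.4) = 0
-66.6 c = -21012
c = -21012/-66.6 ≈ 315.5 J/(kg·°C)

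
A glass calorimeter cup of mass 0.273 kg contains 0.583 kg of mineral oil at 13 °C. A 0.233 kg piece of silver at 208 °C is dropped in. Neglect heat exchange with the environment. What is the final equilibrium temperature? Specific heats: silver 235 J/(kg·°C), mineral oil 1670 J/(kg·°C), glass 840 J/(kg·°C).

T_f ≈ 21.5 °C

Energy conservation, ΣQ = 0:
0.233*235*(T − 208) + 0.583*1670*(T − 13) + 0.273*840*(T − 13) = 0
54.76(T − 208) + 973.61(T − 13) + 229.32(T − 13) = 0
1257.7 T = 27027
T ≈ 21.49 °C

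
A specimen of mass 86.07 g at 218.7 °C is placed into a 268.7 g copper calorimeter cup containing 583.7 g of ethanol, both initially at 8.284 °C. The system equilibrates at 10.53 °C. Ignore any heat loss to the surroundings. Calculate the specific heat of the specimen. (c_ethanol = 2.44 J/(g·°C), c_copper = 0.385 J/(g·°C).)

c ≈ 0.192 J/(g·°C)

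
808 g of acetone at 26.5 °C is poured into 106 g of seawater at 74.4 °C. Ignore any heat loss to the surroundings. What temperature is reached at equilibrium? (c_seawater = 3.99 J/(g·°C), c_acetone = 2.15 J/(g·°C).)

T_f ≈ 35.9 °C

Net heat exchanged in the isolated system is zero:
106*3.99*(T − 74.4) + 808*2.15*(T − 26.5) = 0
(422.94 + 1737.2) T = 422.94*74.4 + 1737.2*26.5
T = 77503 / 2160.1 = 35.9 °C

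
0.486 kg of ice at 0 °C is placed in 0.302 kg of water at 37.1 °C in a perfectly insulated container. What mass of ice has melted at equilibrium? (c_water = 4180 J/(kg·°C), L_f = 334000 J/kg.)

Cooling the water to 0 °C releases 0.302·4180·37.1 = 46834 J.
Fully melting the ice requires m_ice L_f = 0.486·334000 = 162324 J.
Since 46834 < 162324 J, not all the ice melts; equilibrium is at 0 °C.
Mass melted = 46834/334000 ≈ 0.1402 kg.

m_melted ≈ 0.14 kg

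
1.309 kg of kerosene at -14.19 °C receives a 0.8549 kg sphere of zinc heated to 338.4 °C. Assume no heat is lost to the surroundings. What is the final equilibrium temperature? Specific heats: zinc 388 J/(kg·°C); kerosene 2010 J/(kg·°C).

T_f ≈ 25.3 °C

Taking heat into each body as positive, Σ m c ΔT = 0:
0.8549×388×(T − 338.4) + 1.309×2010×(T − (-14.19)) = 0
331.7(T − 338.4) + 2631.1(T − (-14.19)) = 0
2962.8 T = 74913
T = 74913 / 2962.8 = 25.3 °C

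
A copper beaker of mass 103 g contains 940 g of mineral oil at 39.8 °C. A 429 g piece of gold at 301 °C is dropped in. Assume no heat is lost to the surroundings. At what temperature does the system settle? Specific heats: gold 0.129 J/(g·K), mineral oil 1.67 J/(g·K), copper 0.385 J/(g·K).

T_f ≈ 48.5 °C

Setting the total heat transfer to zero:
429*0.129*(T − 301) + 940*1.67*(T − 39.8) + 103*0.385*(T − 39.8) = 0
55.34(T − 301) + 1569.8(T − 39.8) + 39.66(T − 39.8) = 0
1664.8 T = 80714
T = 80714/1664.8 ≈ 48.48 °C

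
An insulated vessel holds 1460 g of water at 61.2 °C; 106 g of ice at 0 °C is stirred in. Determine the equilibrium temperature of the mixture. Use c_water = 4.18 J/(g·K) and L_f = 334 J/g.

T_f ≈ 51.6 °C

Energy balance with sensible and latent terms:
fusion: m_ice L_f = 106×334 = 35404
  warm the meltwater: 443.08 T
  water cools: 1460×4.18×(T − 61.2) = 6102.8(T − 61.2)
6545.9 T = 373491 − 35404 = 338087
T ≈ 51.65 °C (positive, so assuming full melt was valid).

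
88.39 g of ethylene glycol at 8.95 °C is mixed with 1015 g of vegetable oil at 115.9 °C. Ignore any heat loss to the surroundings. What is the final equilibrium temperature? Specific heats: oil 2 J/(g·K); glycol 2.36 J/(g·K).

T_f ≈ 105.9 °C

T_f is the heat-capacity-weighted average of the initial temperatures:
T_f = (2030·115.9 + 208.6·8.95) / (2030 + 208.6)
    = 237144 / 2238.6 ≈ 105.93 °C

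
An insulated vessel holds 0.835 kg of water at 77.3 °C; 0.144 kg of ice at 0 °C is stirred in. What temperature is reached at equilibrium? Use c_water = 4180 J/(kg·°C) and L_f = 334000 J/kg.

T_f ≈ 54.2 °C

Energy conservation, ΣQ = 0:
melt ice: 0.144×334000 = 48096
  meltwater 0→T: 0.144×4180×T = 601.92 T
  water cools: 0.835×4180×(T − 77.3) = 3490.3(T − 77.3)
4092.2 T = 269800 − 48096 = 221704
T ≈ 54.18 °C — above 0 °C, consistent with complete melting.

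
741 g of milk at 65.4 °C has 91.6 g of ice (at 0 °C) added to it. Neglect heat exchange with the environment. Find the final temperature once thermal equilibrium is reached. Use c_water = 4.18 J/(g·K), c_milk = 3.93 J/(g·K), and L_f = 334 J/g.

T_f ≈ 48.5 °C

Taking heat into each body as positive, Σ m c ΔT = 0:
fusion: m_ice L_f = 91.6×334 = 30594
  warm the meltwater: 382.89 T
  milk: 2912.1(T − 65.4)
3295 T = 190453 − 30594 = 159859
T ≈ 48.52 °C — above 0 °C, consistent with complete melting.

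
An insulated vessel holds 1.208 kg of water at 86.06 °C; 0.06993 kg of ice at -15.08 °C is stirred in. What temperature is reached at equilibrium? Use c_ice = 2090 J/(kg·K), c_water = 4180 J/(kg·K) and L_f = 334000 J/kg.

Energy conservation, ΣQ = 0:
ice -15.08→0 °C: 0.06993·2090·15.08 = 2204
  melt ice: 0.06993·334000 = 23357
  warm the meltwater: 292.31 T
  water cools: 1.208·4180·(T − 86.06) = 5049.4(T − 86.06)
5341.7 T = 434555 − 25561 = 408994
T ≈ 76.57 °C (positive, so assuming full melt was valid).

T_f ≈ 76.6 °C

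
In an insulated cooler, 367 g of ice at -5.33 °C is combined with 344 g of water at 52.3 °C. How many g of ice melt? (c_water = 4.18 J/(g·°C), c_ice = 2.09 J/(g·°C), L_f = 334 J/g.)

Cooling the water to 0 °C releases 344·4.18·52.3 = 75203 J.
Of that, 367·2.09·5.33 = 4088.3 J goes to bring the ice to 0 °C, leaving 71115 J.
To melt every bit of ice: 367·334 = 122578 J.
Since 71115 < 122578 J, not all the ice melts; equilibrium is at 0 °C.
m_melt = 71115 / L_f = 212.9 g.

m_melted ≈ 213 g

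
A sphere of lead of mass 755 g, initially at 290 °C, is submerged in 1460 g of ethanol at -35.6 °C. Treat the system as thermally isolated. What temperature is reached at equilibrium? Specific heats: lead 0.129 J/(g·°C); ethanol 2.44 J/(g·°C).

T_f ≈ -26.9 °C

Heat gained plus heat lost sum to zero:
755·0.129·(T − 290) + 1460·2.44·(T − (-35.6)) = 0
97.39(T − 290) + 3562.4(T − (-35.6)) = 0
3659.8 T = -98577
T = -98577 / 3659.8 = -26.9 °C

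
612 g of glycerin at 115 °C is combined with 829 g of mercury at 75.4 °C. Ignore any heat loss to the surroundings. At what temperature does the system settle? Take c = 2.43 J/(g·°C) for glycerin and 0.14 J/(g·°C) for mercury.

Taking heat into each body as positive, Σ m c ΔT = 0:
612×2.43×(T − 115) + 829×0.14×(T − 75.4) = 0
1487.2(T − 115) + 116.06(T − 75.4) = 0
(1487.2 + 116.06) T = 1487.2×115 + 116.06×75.4
T ≈ 112.13 °C

T_f ≈ 112.1 °C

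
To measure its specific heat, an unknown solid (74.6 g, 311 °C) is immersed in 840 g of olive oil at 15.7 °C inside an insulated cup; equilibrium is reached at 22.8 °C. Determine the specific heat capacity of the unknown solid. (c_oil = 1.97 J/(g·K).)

c ≈ 0.546 J/(g·K)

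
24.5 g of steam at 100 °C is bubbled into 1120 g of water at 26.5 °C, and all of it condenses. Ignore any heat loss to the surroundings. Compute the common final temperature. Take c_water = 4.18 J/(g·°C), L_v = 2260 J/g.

T_f ≈ 39.6 °C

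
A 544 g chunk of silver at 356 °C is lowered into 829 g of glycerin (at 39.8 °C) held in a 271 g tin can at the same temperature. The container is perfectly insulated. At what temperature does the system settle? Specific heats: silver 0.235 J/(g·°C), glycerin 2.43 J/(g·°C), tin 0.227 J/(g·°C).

T_f ≈ 58.1 °C

Conservation of energy gives ΣQ = 0:
544*0.235*(T − 356) + 829*2.43*(T − 39.8) + 271*0.227*(T − 39.8) = 0
2203.8 T = 128135
T ≈ 58.14 °C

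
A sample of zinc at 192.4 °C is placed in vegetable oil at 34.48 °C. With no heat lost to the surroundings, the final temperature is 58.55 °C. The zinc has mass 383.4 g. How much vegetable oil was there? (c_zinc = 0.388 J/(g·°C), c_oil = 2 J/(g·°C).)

Net heat exchanged in the isolated system is zero:
383.4×0.388×(58.55 − 192.4) + m×2×(58.55 − 34.48) = 0
48.14 m = 19911
m = 19911/48.14 ≈ 413.6 g

m ≈ 414 g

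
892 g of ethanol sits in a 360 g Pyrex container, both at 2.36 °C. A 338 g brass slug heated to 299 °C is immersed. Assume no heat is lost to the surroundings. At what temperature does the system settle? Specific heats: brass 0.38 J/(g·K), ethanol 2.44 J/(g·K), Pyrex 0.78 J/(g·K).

T_f = Σ m_i c_i T_i / Σ m_i c_i:
T_f = (128.44×299 + 2176.5×2.36 + 280.8×2.36) / (128.44 + 2176.5 + 280.8)
    = 44203 / 2585.7 ≈ 17.09 °C

T_f ≈ 17.1 °C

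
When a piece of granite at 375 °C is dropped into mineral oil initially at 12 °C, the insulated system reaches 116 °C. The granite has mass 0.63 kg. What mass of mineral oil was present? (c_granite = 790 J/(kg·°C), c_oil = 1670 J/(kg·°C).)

Conservation of energy gives ΣQ = 0:
0.63·790·(116 − 375) + m·1670·(116 − 12) = 0
173680 m = 128904
m = 128904/173680 ≈ 0.7422 kg

m ≈ 0.742 kg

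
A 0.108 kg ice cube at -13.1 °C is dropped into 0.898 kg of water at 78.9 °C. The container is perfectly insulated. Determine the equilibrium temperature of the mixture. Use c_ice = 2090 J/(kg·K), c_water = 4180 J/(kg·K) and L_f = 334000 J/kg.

Heat gained plus heat lost sum to zero:
ice -13.1→0 °C: 0.108×2090×13.1 = 2956.9; latent heat to melt: 0.108×334000 = 36072; warm the meltwater: 451.44 T; water cools: 0.898×4180×(T − 78.9) = 3753.6(T − 78.9)
4205.1 T = 296162 − 39029 = 257133
T ≈ 61.15 °C — above 0 °C, consistent with complete melting.

T_f ≈ 61.1 °C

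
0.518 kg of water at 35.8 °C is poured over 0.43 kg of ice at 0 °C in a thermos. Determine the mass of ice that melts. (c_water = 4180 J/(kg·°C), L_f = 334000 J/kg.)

Water can give up m c ΔT = 0.518×4180×35.8 = 77516 J before reaching 0 °C.
Fully melting the ice requires m_ice L_f = 0.43×334000 = 143620 J.
Since 77516 < 143620 J, not all the ice melts; equilibrium is at 0 °C.
Mass melted = 77516/334000 ≈ 0.2321 kg.

m_melted ≈ 0.232 kg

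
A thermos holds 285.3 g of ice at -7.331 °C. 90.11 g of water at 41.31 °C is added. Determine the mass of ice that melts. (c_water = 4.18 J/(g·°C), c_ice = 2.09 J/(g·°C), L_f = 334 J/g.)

Cooling the water to 0 °C releases 90.11×4.18×41.31 = 15560 J.
Of that, 285.3×2.09×7.331 = 4371.3 J goes to bring the ice to 0 °C, leaving 11189 J.
Melting all 285.3 g of ice would need 285.3×334 = 95290 J.
11189 J < 95290 J, so only part of the ice melts and the system sits at 0 °C.
m_melt = 11189 / L_f = 33.5 g.

m_melted ≈ 33.5 g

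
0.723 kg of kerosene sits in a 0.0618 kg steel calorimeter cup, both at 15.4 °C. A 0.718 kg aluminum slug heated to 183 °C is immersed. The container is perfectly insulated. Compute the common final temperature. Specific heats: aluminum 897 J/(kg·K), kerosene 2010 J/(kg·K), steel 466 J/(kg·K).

T_f ≈ 66.2 °C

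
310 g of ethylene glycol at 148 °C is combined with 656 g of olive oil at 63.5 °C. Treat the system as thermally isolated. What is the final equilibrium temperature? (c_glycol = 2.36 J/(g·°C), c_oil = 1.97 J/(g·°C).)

T_f ≈ 94.0 °C

Net heat exchanged in the isolated system is zero:
310×2.36×(T − 148) + 656×1.97×(T − 63.5) = 0
731.6(T − 148) + 1292.3(T − 63.5) = 0
(731.6 + 1292.3) T = 731.6×148 + 1292.3×63.5
T ≈ 94.04 °C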